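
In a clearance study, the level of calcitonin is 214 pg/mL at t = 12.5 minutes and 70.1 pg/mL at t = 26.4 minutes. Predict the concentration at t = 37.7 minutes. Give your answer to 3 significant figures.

28.3 pg/mL

Over Δt = 26.4 − 12.5 = 13.9 minutes, the level fell by a factor of 214/70.1 ≈ 3.0528.
n = log₂(3.0528) ≈ 1.6101 half-lives, so t½ = 13.9/1.6101 ≈ 8.6329 minutes.
From t = 26.4 to t = 37.7: 70.1 × (1/2)^((37.7−26.4)/8.6329) ≈ 28.293 pg/mL.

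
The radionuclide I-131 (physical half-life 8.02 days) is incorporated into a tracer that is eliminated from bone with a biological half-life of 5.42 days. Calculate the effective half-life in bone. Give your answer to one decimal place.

3.2 days

1/t_eff = 1/t_phys + 1/t_biol = 1/8.02 + 1/5.42 = 0.30919 per day.
t_eff = 8.02 × 5.42 / (8.02 + 5.42) ≈ 3.2343 days.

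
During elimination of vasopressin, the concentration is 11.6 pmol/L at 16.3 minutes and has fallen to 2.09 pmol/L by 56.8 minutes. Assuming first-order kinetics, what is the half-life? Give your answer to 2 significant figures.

16 minutes

Over Δt = 56.8 − 16.3 = 40.5 minutes, the level fell by a factor of 11.6/2.09 ≈ 5.5502.
n = log₂(5.5502) ≈ 2.4725 half-lives, so t½ = 40.5/2.4725 ≈ 16.38 minutes.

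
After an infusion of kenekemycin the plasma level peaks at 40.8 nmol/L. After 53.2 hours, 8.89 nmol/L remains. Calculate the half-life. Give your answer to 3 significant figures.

A/A₀ = 8.89/40.8 ≈ 0.21789.
n = log₂(4.5894) ≈ 2.1983 half-lives elapsed in 53.2 hours.
t½ = 53.2/2.1983 ≈ 24.2 hours.

24.2 hours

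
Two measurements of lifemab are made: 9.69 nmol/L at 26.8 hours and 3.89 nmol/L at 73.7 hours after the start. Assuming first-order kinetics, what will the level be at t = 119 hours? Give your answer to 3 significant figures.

1.61 nmol/L

Over Δt = 73.7 − 26.8 = 46.9 hours, the level fell by a factor of 9.69/3.89 ≈ 2.491.
n = log₂(2.491) ≈ 1.3167 half-lives, so t½ = 46.9/1.3167 ≈ 35.619 hours.
From t = 73.7 to t = 119: 3.89 × (1/2)^((119−73.7)/35.619) ≈ 1.611 nmol/L.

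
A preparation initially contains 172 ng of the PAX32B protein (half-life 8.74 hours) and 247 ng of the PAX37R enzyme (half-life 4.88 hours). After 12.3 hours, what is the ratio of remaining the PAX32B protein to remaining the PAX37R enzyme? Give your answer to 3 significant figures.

1.51

PAX32B protein: 172 × (1/2)^(12.3/8.74) = 172 × (1/2)^1.4073 ≈ 64.846 ng.
PAX37R enzyme: 247 × (1/2)^(12.3/4.88) = 247 × (1/2)^2.5205 ≈ 43.048 ng.
Ratio ≈ 64.846 / 43.048 ≈ 1.5064.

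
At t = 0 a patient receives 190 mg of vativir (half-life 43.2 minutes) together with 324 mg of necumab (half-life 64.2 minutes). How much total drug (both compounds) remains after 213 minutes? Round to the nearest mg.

39 mg

vativir: 190 × (1/2)^(213/43.2) = 190 × (1/2)^4.9306 ≈ 6.2303 mg.
necumab: 324 × (1/2)^(213/64.2) = 324 × (1/2)^3.3178 ≈ 32.494 mg.
Total = 6.2303 + 32.494 ≈ 38.724 mg.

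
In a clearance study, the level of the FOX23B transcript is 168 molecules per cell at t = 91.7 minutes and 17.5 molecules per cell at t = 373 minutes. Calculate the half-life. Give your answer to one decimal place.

86.2 minutes

Over Δt = 373 − 91.7 = 281.3 minutes, the level fell by a factor of 168/17.5 ≈ 9.6.
n = log₂(9.6) ≈ 3.263 half-lives, so t½ = 281.3/3.263 ≈ 86.208 minutes.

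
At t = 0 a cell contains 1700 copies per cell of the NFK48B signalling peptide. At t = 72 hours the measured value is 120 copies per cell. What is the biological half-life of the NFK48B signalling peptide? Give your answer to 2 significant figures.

19 hours

A/A₀ = 120/1700 ≈ 0.070588.
n = log₂(14.167) ≈ 3.8244 half-lives elapsed in 72 hours.
t½ = 72/3.8244 ≈ 18.826 hours.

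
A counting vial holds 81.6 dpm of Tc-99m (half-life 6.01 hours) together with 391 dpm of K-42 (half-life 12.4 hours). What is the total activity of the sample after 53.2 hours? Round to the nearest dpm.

20 dpm

Tc-99m: 81.6 × (1/2)^(53.2/6.01) = 81.6 × (1/2)^8.8519 ≈ 0.1766 dpm.
K-42: 391 × (1/2)^(53.2/12.4) = 391 × (1/2)^4.2903 ≈ 19.983 dpm.
Total = 0.1766 + 19.983 ≈ 20.16 dpm.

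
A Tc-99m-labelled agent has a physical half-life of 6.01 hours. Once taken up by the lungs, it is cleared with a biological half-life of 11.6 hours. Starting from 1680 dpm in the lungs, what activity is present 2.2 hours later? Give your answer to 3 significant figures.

1140 dpm

1/t_eff = 1/t_phys + 1/t_biol = 1/6.01 + 1/11.6 = 0.2526 per hour.
t_eff = 6.01 × 11.6 / (6.01 + 11.6) ≈ 3.9589 hours.
Remaining = 1680 × (1/2)^(2.2/3.9589) = 1680 × (1/2)^0.55571 ≈ 1142.9 dpm.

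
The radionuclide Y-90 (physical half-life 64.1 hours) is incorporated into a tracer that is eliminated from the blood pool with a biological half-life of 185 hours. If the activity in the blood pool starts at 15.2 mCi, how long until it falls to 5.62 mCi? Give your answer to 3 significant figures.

1/t_eff = 1/t_phys + 1/t_biol = 1/64.1 + 1/185 = 0.021006 per hour.
t_eff = 64.1 × 185 / (64.1 + 185) ≈ 47.605 hours.
n = log₂(15.2/5.62) ≈ 1.4354; t = 1.4354 × 47.605 ≈ 68.334 hours.

68.3 hours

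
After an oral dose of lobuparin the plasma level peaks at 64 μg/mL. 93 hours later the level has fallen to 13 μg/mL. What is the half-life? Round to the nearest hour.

40 hours

A/A₀ = 13/64 ≈ 0.20312.
n = log₂(4.9231) ≈ 2.2996 half-lives elapsed in 93 hours.
t½ = 93/2.2996 ≈ 40.443 hours.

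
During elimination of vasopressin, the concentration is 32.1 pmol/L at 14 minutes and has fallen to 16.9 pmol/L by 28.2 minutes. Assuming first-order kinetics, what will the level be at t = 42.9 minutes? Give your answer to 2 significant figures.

8.7 pmol/L

Over Δt = 28.2 − 14 = 14.2 minutes, the level fell by a factor of 32.1/16.9 ≈ 1.8994.
n = log₂(1.8994) ≈ 0.92555 half-lives, so t½ = 14.2/0.92555 ≈ 15.342 minutes.
From t = 28.2 to t = 42.9: 16.9 × (1/2)^((42.9−28.2)/15.342) ≈ 8.6988 pmol/L.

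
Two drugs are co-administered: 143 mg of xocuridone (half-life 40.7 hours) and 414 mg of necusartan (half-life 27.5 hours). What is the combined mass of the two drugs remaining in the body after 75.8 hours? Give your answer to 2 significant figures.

xocuridone: 143 × (1/2)^(75.8/40.7) = 143 × (1/2)^1.8624 ≈ 39.327 mg.
necusartan: 414 × (1/2)^(75.8/27.5) = 414 × (1/2)^2.7564 ≈ 61.271 mg.
Total = 39.327 + 61.271 ≈ 100.6 mg.

100 mg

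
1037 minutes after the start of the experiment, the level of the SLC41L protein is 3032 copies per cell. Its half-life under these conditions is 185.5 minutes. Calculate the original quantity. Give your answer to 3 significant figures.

146000 copies per cell

Number of half-lives elapsed: n = 1037/185.5 ≈ 5.5903.
A₀ = A × 2^n = 3032 × 2^5.5903 = 3032 × 48.178 ≈ 146080 copies per cell.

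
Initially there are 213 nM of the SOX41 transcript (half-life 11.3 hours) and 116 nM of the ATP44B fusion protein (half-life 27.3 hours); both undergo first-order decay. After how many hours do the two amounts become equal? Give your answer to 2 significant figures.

Set 213·(1/2)^(t/11.3) = 116·(1/2)^(t/27.3).
Taking log₂: log₂(213/116) = t·(1/11.3 − 1/27.3).
log₂(1.8362) = 0.87673; 1/11.3 − 1/27.3 = 0.051866.
t = 0.87673 / 0.051866 ≈ 16.904 hours.

17 hours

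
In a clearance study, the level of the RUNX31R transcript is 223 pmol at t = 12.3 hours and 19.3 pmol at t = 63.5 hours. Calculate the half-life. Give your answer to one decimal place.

14.5 hours

Over Δt = 63.5 − 12.3 = 51.2 hours, the level fell by a factor of 223/19.3 ≈ 11.554.
n = log₂(11.554) ≈ 3.5304 half-lives, so t½ = 51.2/3.5304 ≈ 14.503 hours.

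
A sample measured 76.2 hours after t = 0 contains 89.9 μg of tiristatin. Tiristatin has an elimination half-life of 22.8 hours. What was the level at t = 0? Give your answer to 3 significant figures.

912 μg

Number of half-lives elapsed: n = 76.2/22.8 ≈ 3.3421.
A₀ = A × 2^n = 89.9 × 2^3.3421 = 89.9 × 10.141 ≈ 911.66 μg.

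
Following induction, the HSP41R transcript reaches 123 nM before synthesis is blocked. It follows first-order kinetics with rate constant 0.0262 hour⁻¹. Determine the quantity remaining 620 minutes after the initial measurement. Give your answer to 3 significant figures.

t½ = ln 2 / k = 0.69315 / 0.0262 ≈ 26.456 hours.
Convert the elapsed time: 620 minutes = 10.3333 hours.
Number of half-lives: n = 10.3333/26.456 ≈ 0.39059.
Remaining = 123 × (1/2)^0.39059 = 123 × 0.76282 ≈ 93.827 nM.

93.8 nM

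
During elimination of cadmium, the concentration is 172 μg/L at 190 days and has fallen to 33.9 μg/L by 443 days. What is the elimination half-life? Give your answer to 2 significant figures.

110 days

Over Δt = 443 − 190 = 253 days, the level fell by a factor of 172/33.9 ≈ 5.0737.
n = log₂(5.0737) ≈ 2.3431 half-lives, so t½ = 253/2.3431 ≈ 107.98 days.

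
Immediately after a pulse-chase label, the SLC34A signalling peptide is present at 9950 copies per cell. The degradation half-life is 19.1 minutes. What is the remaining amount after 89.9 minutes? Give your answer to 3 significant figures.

Number of half-lives: n = 89.9/19.1 ≈ 4.7068.
Remaining = 9950 × (1/2)^4.7068 = 9950 × 0.038292 ≈ 381.01 copies per cell.

381 copies per cell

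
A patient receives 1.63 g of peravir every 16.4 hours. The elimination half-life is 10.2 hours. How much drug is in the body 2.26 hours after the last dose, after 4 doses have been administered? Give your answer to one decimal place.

The 4 doses were given 51.46, 35.06, 18.66, 2.26 hours ago.
Total = 1.63·(1/2)^(51.46/10.2) + 1.63·(1/2)^(35.06/10.2) + 1.63·(1/2)^(18.66/10.2) + 1.63·(1/2)^(2.26/10.2)
      = 0.04937 + 0.15048 + 0.45865 + 1.3979 ≈ 2.0564 g.

2.1 g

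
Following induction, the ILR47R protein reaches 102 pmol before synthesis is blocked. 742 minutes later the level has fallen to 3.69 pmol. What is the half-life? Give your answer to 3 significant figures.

155 minutes

A/A₀ = 3.69/102 ≈ 0.036176.
n = log₂(27.642) ≈ 4.7888 half-lives elapsed in 742 minutes.
t½ = 742/4.7888 ≈ 154.94 minutes.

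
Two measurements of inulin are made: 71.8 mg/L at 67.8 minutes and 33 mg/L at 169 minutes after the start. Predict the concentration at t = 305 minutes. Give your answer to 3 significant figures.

11.6 mg/L

Over Δt = 169 − 67.8 = 101.2 minutes, the level fell by a factor of 71.8/33 ≈ 2.1758.
n = log₂(2.1758) ≈ 1.1215 half-lives, so t½ = 101.2/1.1215 ≈ 90.235 minutes.
From t = 169 to t = 305: 33 × (1/2)^((305−169)/90.235) ≈ 11.609 mg/L.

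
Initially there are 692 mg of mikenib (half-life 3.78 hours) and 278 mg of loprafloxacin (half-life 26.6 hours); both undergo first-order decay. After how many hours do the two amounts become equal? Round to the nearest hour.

6 hours

Set 692·(1/2)^(t/3.78) = 278·(1/2)^(t/26.6).
Taking log₂: log₂(692/278) = t·(1/3.78 − 1/26.6).
log₂(2.4892) = 1.3157; 1/3.78 − 1/26.6 = 0.22696.
t = 1.3157 / 0.22696 ≈ 5.7971 hours.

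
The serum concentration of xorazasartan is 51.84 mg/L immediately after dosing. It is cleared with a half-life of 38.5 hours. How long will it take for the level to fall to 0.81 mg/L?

231 hours

0.81/51.84 = 1/64, so 6 half-lives have elapsed.
t = 6 × 38.5 = 231 hours.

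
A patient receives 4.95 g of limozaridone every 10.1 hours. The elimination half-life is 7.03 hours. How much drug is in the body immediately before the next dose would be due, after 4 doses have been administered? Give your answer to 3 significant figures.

The 4 doses were given 40.4, 30.3, 20.2, 10.1 hours ago.
Total = 4.95·(1/2)^(40.4/7.03) + 4.95·(1/2)^(30.3/7.03) + 4.95·(1/2)^(20.2/7.03) + 4.95·(1/2)^(10.1/7.03)
      = 0.092182 + 0.24954 + 0.6755 + 1.8286 ≈ 2.8458 g.

2.85 g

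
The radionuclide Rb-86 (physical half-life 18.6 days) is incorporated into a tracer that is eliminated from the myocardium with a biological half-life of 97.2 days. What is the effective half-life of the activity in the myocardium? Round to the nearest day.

16 days

1/t_eff = 1/t_phys + 1/t_biol = 1/18.6 + 1/97.2 = 0.064052 per day.
t_eff = 18.6 × 97.2 / (18.6 + 97.2) ≈ 15.612 days.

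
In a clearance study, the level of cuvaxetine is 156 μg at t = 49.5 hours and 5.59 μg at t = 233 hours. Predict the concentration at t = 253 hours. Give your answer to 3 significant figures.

3.89 μg

Over Δt = 233 − 49.5 = 183.5 hours, the level fell by a factor of 156/5.59 ≈ 27.907.
n = log₂(27.907) ≈ 4.8026 half-lives, so t½ = 183.5/4.8026 ≈ 38.209 hours.
From t = 233 to t = 253: 5.59 × (1/2)^((253−233)/38.209) ≈ 3.889 μg.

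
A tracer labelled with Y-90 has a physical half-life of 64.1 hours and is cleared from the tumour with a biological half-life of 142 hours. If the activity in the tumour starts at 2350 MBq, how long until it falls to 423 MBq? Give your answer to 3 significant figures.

1/t_eff = 1/t_phys + 1/t_biol = 1/64.1 + 1/142 = 0.022643 per hour.
t_eff = 64.1 × 142 / (64.1 + 142) ≈ 44.164 hours.
n = log₂(2350/423) ≈ 2.4739; t = 2.4739 × 44.164 ≈ 109.26 hours.

109 hours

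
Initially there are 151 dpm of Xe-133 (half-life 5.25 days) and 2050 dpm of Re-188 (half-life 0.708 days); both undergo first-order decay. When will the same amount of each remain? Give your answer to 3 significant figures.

3.08 days

Set 151·(1/2)^(t/5.25) = 2050·(1/2)^(t/0.708).
Taking log₂: log₂(151/2050) = t·(1/5.25 − 1/0.708).
log₂(0.073659) = -3.763; 1/5.25 − 1/0.708 = -1.222.
t = -3.763 / -1.222 ≈ 3.0795 days.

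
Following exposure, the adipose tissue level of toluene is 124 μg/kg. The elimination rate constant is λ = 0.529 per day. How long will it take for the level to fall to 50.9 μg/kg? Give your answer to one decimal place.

t½ = ln 2 / λ = 0.69315 / 0.529 ≈ 1.3103 days.
Fraction remaining = 50.9/124 ≈ 0.41048.
n = log₂(124/50.9) = ln(2.4361)/ln 2 ≈ 1.2846 half-lives.
t = n × t½ = 1.2846 × 1.3103 ≈ 1.6832 days.

1.7 days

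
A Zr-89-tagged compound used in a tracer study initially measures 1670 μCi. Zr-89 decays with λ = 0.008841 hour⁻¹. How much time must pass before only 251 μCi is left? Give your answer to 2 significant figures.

t½ = ln 2 / λ = 0.69315 / 0.008841 ≈ 78.401 hours.
Fraction remaining = 251/1670 ≈ 0.1503.
n = log₂(1670/251) = ln(6.6534)/ln 2 ≈ 2.7341 half-lives.
t = n × t½ = 2.7341 × 78.401 ≈ 214.36 hours.

210 hours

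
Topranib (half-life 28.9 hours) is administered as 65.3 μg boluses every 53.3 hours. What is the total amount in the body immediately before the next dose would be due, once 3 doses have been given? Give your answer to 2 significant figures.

The 3 doses were given 159.9, 106.6, 53.3 hours ago.
Total = 65.3·(1/2)^(159.9/28.9) + 65.3·(1/2)^(106.6/28.9) + 65.3·(1/2)^(53.3/28.9)
      = 1.4104 + 5.0645 + 18.186 ≈ 24.661 μg.

25 μg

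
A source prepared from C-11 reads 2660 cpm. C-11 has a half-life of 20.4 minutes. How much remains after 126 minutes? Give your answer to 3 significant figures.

Number of half-lives: n = 126/20.4 ≈ 6.1765.
Remaining = 2660 × (1/2)^6.1765 = 2660 × 0.013826 ≈ 36.777 cpm.

36.8 cpm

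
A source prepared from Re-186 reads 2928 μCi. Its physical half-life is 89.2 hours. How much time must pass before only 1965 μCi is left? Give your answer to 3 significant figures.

51.3 hours

Fraction remaining = 1965/2928 ≈ 0.67111.
n = log₂(2928/1965) = ln(1.4901)/ln 2 ≈ 0.57539 half-lives.
t = n × t½ = 0.57539 × 89.2 ≈ 51.324 hours.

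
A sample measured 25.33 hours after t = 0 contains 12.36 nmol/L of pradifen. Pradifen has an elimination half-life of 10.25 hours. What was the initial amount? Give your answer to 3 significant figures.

68.5 nmol/L

Number of half-lives elapsed: n = 25.33/10.25 ≈ 2.4712.
A₀ = A × 2^n = 12.36 × 2^2.4712 = 12.36 × 5.5451 ≈ 68.538 nmol/L.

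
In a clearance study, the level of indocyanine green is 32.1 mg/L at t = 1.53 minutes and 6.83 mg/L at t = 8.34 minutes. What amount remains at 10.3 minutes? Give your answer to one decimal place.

Over Δt = 8.34 − 1.53 = 6.81 minutes, the level fell by a factor of 32.1/6.83 ≈ 4.6999.
n = log₂(4.6999) ≈ 2.2326 half-lives, so t½ = 6.81/2.2326 ≈ 3.0502 minutes.
From t = 8.34 to t = 10.3: 6.83 × (1/2)^((10.3−8.34)/3.0502) ≈ 4.3751 mg/L.

4.4 mg/L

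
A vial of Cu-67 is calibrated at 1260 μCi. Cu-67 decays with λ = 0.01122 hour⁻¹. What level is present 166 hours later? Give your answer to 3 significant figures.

t½ = ln 2 / λ = 0.69315 / 0.01122 ≈ 61.778 hours.
Number of half-lives: n = 166/61.778 ≈ 2.687.
Remaining = 1260 × (1/2)^2.687 = 1260 × 0.15528 ≈ 195.65 μCi.

196 μCi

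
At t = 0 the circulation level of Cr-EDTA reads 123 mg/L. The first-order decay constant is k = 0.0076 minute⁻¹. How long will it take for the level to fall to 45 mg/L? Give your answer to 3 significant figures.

132 minutes

t½ = ln 2 / k = 0.69315 / 0.0076 ≈ 91.204 minutes.
Fraction remaining = 45/123 ≈ 0.36585.
n = log₂(123/45) = ln(2.7333)/ln 2 ≈ 1.4507 half-lives.
t = n × t½ = 1.4507 × 91.204 ≈ 132.31 minutes.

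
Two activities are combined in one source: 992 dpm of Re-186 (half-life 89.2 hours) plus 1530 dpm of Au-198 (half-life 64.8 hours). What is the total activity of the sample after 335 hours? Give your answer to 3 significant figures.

Re-186: 992 × (1/2)^(335/89.2) = 992 × (1/2)^3.7556 ≈ 73.445 dpm.
Au-198: 1530 × (1/2)^(335/64.8) = 1530 × (1/2)^5.1698 ≈ 42.505 dpm.
Total = 73.445 + 42.505 ≈ 115.95 dpm.

116 dpm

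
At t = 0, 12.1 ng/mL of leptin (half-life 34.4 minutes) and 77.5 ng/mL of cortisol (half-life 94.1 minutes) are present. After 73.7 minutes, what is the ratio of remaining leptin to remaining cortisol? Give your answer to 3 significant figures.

0.0609

leptin: 12.1 × (1/2)^(73.7/34.4) = 12.1 × (1/2)^2.1424 ≈ 2.7406 ng/mL.
cortisol: 77.5 × (1/2)^(73.7/94.1) = 77.5 × (1/2)^0.78321 ≈ 45.033 ng/mL.
Ratio ≈ 2.7406 / 45.033 ≈ 0.060857.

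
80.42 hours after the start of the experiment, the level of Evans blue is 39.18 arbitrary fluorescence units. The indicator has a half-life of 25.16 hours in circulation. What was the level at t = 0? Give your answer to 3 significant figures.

Number of half-lives elapsed: n = 80.42/25.16 ≈ 3.1963.
A₀ = A × 2^n = 39.18 × 2^3.1963 = 39.18 × 9.1663 ≈ 359.14 arbitrary fluorescence units.

359 arbitrary fluorescence units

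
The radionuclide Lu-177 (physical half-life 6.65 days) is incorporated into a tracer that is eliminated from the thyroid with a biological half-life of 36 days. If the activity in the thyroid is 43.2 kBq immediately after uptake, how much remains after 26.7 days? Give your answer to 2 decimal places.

1.60 kBq

1/t_eff = 1/t_phys + 1/t_biol = 1/6.65 + 1/36 = 0.17815 per day.
t_eff = 6.65 × 36 / (6.65 + 36) ≈ 5.6131 days.
Remaining = 43.2 × (1/2)^(26.7/5.6131) = 43.2 × (1/2)^4.7567 ≈ 1.598 kBq.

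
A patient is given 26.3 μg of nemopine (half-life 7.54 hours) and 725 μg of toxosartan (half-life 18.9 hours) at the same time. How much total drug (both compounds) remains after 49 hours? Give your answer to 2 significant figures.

120 μg

nemopine: 26.3 × (1/2)^(49/7.54) = 26.3 × (1/2)^6.4987 ≈ 0.29084 μg.
toxosartan: 725 × (1/2)^(49/18.9) = 725 × (1/2)^2.5926 ≈ 120.2 μg.
Total = 0.29084 + 120.2 ≈ 120.49 μg.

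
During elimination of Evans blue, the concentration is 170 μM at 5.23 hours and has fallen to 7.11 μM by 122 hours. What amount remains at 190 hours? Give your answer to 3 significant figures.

Over Δt = 122 − 5.23 = 116.77 hours, the level fell by a factor of 170/7.11 ≈ 23.91.
n = log₂(23.91) ≈ 4.5795 half-lives, so t½ = 116.77/4.5795 ≈ 25.498 hours.
From t = 122 to t = 190: 7.11 × (1/2)^((190−122)/25.498) ≈ 1.1196 μM.

1.12 μM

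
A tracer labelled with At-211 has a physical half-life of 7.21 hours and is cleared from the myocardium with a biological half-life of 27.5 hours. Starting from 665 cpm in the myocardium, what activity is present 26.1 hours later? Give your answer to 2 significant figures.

1/t_eff = 1/t_phys + 1/t_biol = 1/7.21 + 1/27.5 = 0.17506 per hour.
t_eff = 7.21 × 27.5 / (7.21 + 27.5) ≈ 5.7123 hours.
Remaining = 665 × (1/2)^(26.1/5.7123) = 665 × (1/2)^4.5691 ≈ 28.015 cpm.

28 cpm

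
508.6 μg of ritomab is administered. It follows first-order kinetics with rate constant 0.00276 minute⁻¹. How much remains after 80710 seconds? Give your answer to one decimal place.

12.4 μg

t½ = ln 2 / k = 0.69315 / 0.00276 ≈ 251.14 minutes.
Convert the elapsed time: 80710 seconds = 1345.17 minutes.
Number of half-lives: n = 1345.17/251.14 ≈ 5.3562.
Remaining = 508.6 × (1/2)^5.3562 = 508.6 × 0.024412 ≈ 12.416 μg.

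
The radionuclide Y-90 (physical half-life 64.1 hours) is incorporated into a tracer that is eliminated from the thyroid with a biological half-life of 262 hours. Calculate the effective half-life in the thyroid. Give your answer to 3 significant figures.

51.5 hours

1/t_eff = 1/t_phys + 1/t_biol = 1/64.1 + 1/262 = 0.019417 per hour.
t_eff = 64.1 × 262 / (64.1 + 262) ≈ 51.5 hours.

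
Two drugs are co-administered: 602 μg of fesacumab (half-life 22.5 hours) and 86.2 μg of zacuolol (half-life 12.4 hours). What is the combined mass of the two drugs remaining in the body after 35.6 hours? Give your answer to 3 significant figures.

213 μg

fesacumab: 602 × (1/2)^(35.6/22.5) = 602 × (1/2)^1.5822 ≈ 201.05 μg.
zacuolol: 86.2 × (1/2)^(35.6/12.4) = 86.2 × (1/2)^2.871 ≈ 11.783 μg.
Total = 201.05 + 11.783 ≈ 212.83 μg.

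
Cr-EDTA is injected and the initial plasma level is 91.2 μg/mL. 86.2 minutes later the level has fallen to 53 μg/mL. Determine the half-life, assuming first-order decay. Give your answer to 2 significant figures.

110 minutes

A/A₀ = 53/91.2 ≈ 0.58114.
n = log₂(1.7208) ≈ 0.78304 half-lives elapsed in 86.2 minutes.
t½ = 86.2/0.78304 ≈ 110.08 minutes.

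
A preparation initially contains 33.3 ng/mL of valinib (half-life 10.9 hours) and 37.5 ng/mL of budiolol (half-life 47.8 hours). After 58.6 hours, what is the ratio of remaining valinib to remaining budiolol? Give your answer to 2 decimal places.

0.05

valinib: 33.3 × (1/2)^(58.6/10.9) = 33.3 × (1/2)^5.3761 ≈ 0.80179 ng/mL.
budiolol: 37.5 × (1/2)^(58.6/47.8) = 37.5 × (1/2)^1.2259 ≈ 16.032 ng/mL.
Ratio ≈ 0.80179 / 16.032 ≈ 0.050012.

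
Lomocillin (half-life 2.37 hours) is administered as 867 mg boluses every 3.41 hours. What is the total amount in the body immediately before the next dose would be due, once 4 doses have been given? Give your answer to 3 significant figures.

The 4 doses were given 13.64, 10.23, 6.82, 3.41 hours ago.
Total = 867·(1/2)^(13.64/2.37) + 867·(1/2)^(10.23/2.37) + 867·(1/2)^(6.82/2.37) + 867·(1/2)^(3.41/2.37)
      = 16.051 + 43.515 + 117.97 + 319.81 ≈ 497.34 mg.

497 mg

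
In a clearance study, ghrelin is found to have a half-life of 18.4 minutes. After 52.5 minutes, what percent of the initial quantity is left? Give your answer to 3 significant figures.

n = 52.5/18.4 ≈ 2.8533 half-lives.
Fraction remaining = (1/2)^2.8533 ≈ 0.13838, i.e. 13.838%.

13.8%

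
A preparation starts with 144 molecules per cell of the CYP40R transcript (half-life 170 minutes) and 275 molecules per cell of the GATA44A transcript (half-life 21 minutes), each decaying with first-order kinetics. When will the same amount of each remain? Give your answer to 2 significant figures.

22 minutes

Set 144·(1/2)^(t/170) = 275·(1/2)^(t/21).
Taking log₂: log₂(144/275) = t·(1/170 − 1/21).
log₂(0.52364) = -0.93336; 1/170 − 1/21 = -0.041737.
t = -0.93336 / -0.041737 ≈ 22.363 minutes.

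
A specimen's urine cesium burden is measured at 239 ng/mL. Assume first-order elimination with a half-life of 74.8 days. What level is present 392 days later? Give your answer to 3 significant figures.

6.32 ng/mL

Number of half-lives: n = 392/74.8 ≈ 5.2406.
Remaining = 239 × (1/2)^5.2406 = 239 × 0.026449 ≈ 6.3213 ng/mL.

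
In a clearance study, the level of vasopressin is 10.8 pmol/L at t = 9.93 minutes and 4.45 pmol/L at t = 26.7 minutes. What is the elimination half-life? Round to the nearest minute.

13 minutes

Over Δt = 26.7 − 9.93 = 16.77 minutes, the level fell by a factor of 10.8/4.45 ≈ 2.427.
n = log₂(2.427) ≈ 1.2792 half-lives, so t½ = 16.77/1.2792 ≈ 13.11 minutes.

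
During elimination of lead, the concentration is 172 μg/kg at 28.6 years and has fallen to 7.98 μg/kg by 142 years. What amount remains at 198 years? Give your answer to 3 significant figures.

Over Δt = 142 − 28.6 = 113.4 years, the level fell by a factor of 172/7.98 ≈ 21.554.
n = log₂(21.554) ≈ 4.4299 half-lives, so t½ = 113.4/4.4299 ≈ 25.599 years.
From t = 142 to t = 198: 7.98 × (1/2)^((198−142)/25.599) ≈ 1.7517 μg/kg.

1.75 μg/kg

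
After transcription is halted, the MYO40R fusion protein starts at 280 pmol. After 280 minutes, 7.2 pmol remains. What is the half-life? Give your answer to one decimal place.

53.0 minutes

A/A₀ = 7.2/280 ≈ 0.025714.
n = log₂(38.889) ≈ 5.2813 half-lives elapsed in 280 minutes.
t½ = 280/5.2813 ≈ 53.017 minutes.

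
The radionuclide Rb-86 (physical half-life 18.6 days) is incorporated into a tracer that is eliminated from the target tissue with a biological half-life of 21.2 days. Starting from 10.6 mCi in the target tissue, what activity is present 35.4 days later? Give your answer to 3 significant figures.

1/t_eff = 1/t_phys + 1/t_biol = 1/18.6 + 1/21.2 = 0.10093 per day.
t_eff = 18.6 × 21.2 / (18.6 + 21.2) ≈ 9.9075 days.
Remaining = 10.6 × (1/2)^(35.4/9.9075) = 10.6 × (1/2)^3.573 ≈ 0.89067 mCi.

0.891 mCi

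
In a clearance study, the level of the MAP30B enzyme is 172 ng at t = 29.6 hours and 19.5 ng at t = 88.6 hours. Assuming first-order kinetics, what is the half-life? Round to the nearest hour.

19 hours

Over Δt = 88.6 − 29.6 = 59 hours, the level fell by a factor of 172/19.5 ≈ 8.8205.
n = log₂(8.8205) ≈ 3.1409 half-lives, so t½ = 59/3.1409 ≈ 18.785 hours.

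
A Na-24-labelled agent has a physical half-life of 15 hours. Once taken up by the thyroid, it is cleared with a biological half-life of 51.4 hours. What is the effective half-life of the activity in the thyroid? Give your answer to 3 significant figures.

1/t_eff = 1/t_phys + 1/t_biol = 1/15 + 1/51.4 = 0.086122 per hour.
t_eff = 15 × 51.4 / (15 + 51.4) ≈ 11.611 hours.

11.6 hours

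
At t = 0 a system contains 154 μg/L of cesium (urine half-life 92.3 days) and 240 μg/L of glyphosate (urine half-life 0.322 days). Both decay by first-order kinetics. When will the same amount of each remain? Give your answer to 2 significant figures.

Set 154·(1/2)^(t/92.3) = 240·(1/2)^(t/0.322).
Taking log₂: log₂(154/240) = t·(1/92.3 − 1/0.322).
log₂(0.64167) = -0.6401; 1/92.3 − 1/0.322 = -3.0948.
t = -0.6401 / -3.0948 ≈ 0.20684 days.

0.21 days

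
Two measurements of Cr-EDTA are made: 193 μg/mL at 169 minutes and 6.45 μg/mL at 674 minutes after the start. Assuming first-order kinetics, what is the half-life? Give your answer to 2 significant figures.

Over Δt = 674 − 169 = 505 minutes, the level fell by a factor of 193/6.45 ≈ 29.922.
n = log₂(29.922) ≈ 4.9032 half-lives, so t½ = 505/4.9032 ≈ 102.99 minutes.

100 minutes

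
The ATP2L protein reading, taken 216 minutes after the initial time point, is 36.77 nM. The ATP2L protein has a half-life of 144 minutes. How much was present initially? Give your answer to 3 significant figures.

104 nM

Number of half-lives elapsed: n = 216/144 ≈ 1.5.
A₀ = A × 2^n = 36.77 × 2^1.5 = 36.77 × 2.8284 ≈ 104 nM.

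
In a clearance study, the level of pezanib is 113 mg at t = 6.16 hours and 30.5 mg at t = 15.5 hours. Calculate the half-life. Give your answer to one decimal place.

4.9 hours

Over Δt = 15.5 − 6.16 = 9.34 hours, the level fell by a factor of 113/30.5 ≈ 3.7049.
n = log₂(3.7049) ≈ 1.8894 half-lives, so t½ = 9.34/1.8894 ≈ 4.9433 hours.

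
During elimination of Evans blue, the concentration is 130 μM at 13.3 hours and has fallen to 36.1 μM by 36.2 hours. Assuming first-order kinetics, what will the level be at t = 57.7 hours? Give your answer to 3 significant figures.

10.8 μM

Over Δt = 36.2 − 13.3 = 22.9 hours, the level fell by a factor of 130/36.1 ≈ 3.6011.
n = log₂(3.6011) ≈ 1.8484 half-lives, so t½ = 22.9/1.8484 ≈ 12.389 hours.
From t = 36.2 to t = 57.7: 36.1 × (1/2)^((57.7−36.2)/12.389) ≈ 10.841 μM.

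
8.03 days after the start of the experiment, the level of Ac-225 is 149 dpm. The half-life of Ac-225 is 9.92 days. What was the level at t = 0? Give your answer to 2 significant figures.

260 dpm

Number of half-lives elapsed: n = 8.03/9.92 ≈ 0.80948.
A₀ = A × 2^n = 149 × 2^0.80948 = 149 × 1.7526 ≈ 261.13 dpm.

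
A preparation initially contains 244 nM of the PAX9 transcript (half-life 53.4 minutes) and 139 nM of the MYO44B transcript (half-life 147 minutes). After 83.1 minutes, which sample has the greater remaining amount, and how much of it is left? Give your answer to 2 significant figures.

PAX9 transcript: 244 × (1/2)^1.5562 ≈ 82.972 nM.
MYO44B transcript: 139 × (1/2)^0.56531 ≈ 93.938 nM.
MYO44B transcript has more remaining, at ≈ 93.938 nM.

MYO44B transcript, 94 nM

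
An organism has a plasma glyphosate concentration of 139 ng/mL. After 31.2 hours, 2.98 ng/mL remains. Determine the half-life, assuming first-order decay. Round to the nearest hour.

A/A₀ = 2.98/139 ≈ 0.021439.
n = log₂(46.644) ≈ 5.5436 half-lives elapsed in 31.2 hours.
t½ = 31.2/5.5436 ≈ 5.6281 hours.

6 hours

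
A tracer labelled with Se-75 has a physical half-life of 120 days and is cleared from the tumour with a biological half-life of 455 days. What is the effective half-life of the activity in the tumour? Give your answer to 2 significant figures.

95 days

1/t_eff = 1/t_phys + 1/t_biol = 1/120 + 1/455 = 0.010531 per day.
t_eff = 120 × 455 / (120 + 455) ≈ 94.957 days.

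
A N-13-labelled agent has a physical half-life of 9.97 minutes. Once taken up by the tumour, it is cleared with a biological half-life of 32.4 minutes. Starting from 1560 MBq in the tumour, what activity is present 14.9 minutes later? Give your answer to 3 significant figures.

403 MBq

1/t_eff = 1/t_phys + 1/t_biol = 1/9.97 + 1/32.4 = 0.13117 per minute.
t_eff = 9.97 × 32.4 / (9.97 + 32.4) ≈ 7.624 minutes.
Remaining = 1560 × (1/2)^(14.9/7.624) = 1560 × (1/2)^1.9544 ≈ 402.53 MBq.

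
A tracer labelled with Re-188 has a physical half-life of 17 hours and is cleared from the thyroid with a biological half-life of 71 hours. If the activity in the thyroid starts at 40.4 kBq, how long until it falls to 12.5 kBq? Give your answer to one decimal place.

23.2 hours

1/t_eff = 1/t_phys + 1/t_biol = 1/17 + 1/71 = 0.072908 per hour.
t_eff = 17 × 71 / (17 + 71) ≈ 13.716 hours.
n = log₂(40.4/12.5) ≈ 1.6924; t = 1.6924 × 13.716 ≈ 23.213 hours.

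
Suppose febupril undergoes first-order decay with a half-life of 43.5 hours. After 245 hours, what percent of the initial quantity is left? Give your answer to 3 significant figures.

n = 245/43.5 ≈ 5.6322 half-lives.
Fraction remaining = (1/2)^5.6322 ≈ 0.020162, i.e. 2.0162%.

2.02%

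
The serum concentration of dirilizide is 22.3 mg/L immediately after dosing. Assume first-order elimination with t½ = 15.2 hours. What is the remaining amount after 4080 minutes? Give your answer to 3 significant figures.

1.00 mg/L

Convert the elapsed time: 4080 minutes = 68 hours.
Number of half-lives: n = 68/15.2 ≈ 4.4737.
Remaining = 22.3 × (1/2)^4.4737 = 22.3 × 0.045008 ≈ 1.0037 mg/L.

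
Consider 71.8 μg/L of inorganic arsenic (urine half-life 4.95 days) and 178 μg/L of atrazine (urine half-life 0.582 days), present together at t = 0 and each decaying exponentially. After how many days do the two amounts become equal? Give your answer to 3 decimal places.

0.864 days

Set 71.8·(1/2)^(t/4.95) = 178·(1/2)^(t/0.582).
Taking log₂: log₂(71.8/178) = t·(1/4.95 − 1/0.582).
log₂(0.40337) = -1.3098; 1/4.95 − 1/0.582 = -1.5162.
t = -1.3098 / -1.5162 ≈ 0.86389 days.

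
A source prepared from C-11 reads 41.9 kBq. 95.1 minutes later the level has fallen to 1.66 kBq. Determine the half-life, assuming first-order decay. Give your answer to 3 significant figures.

20.4 minutes

A/A₀ = 1.66/41.9 ≈ 0.039618.
n = log₂(25.241) ≈ 4.6577 half-lives elapsed in 95.1 minutes.
t½ = 95.1/4.6577 ≈ 20.418 minutes.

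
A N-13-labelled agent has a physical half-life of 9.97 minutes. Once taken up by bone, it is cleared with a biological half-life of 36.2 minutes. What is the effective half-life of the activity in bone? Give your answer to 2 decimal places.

1/t_eff = 1/t_phys + 1/t_biol = 1/9.97 + 1/36.2 = 0.12793 per minute.
t_eff = 9.97 × 36.2 / (9.97 + 36.2) ≈ 7.8171 minutes.

7.82 minutes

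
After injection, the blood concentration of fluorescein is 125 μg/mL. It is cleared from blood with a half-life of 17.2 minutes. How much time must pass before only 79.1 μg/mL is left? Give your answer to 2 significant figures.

Fraction remaining = 79.1/125 ≈ 0.6328.
n = log₂(125/79.1) = ln(1.5803)/ln 2 ≈ 0.66018 half-lives.
t = n × t½ = 0.66018 × 17.2 ≈ 11.355 minutes.

11 minutes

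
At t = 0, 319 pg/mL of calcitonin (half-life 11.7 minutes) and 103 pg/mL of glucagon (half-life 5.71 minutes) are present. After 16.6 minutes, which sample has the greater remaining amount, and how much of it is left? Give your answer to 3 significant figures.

calcitonin, 119 pg/mL

calcitonin: 319 × (1/2)^1.4188 ≈ 119.31 pg/mL.
glucagon: 103 × (1/2)^2.9072 ≈ 13.731 pg/mL.
Calcitonin has more remaining, at ≈ 119.31 pg/mL.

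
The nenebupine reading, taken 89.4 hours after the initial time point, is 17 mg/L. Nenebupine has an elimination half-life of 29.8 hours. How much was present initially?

136 mg/L

Number of half-lives elapsed: n = 89.4/29.8 ≈ 3.
A₀ = A × 2^n = 17 × 2^3 = 17 × 8 ≈ 136 mg/L.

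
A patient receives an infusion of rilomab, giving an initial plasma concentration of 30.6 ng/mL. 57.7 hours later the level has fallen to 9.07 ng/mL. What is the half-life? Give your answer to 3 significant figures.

32.9 hours

A/A₀ = 9.07/30.6 ≈ 0.29641.
n = log₂(3.3738) ≈ 1.7544 half-lives elapsed in 57.7 hours.
t½ = 57.7/1.7544 ≈ 32.89 hours.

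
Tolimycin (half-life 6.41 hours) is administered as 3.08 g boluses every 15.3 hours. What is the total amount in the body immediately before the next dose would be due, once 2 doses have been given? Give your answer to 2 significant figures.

The 2 doses were given 30.6, 15.3 hours ago.
Total = 3.08·(1/2)^(30.6/6.41) + 3.08·(1/2)^(15.3/6.41)
      = 0.11259 + 0.58888 ≈ 0.70146 g.

0.70 g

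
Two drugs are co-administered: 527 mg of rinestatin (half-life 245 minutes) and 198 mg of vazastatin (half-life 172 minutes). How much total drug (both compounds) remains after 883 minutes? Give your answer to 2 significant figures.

rinestatin: 527 × (1/2)^(883/245) = 527 × (1/2)^3.6041 ≈ 43.339 mg.
vazastatin: 198 × (1/2)^(883/172) = 198 × (1/2)^5.1337 ≈ 5.6398 mg.
Total = 43.339 + 5.6398 ≈ 48.978 mg.

49 mg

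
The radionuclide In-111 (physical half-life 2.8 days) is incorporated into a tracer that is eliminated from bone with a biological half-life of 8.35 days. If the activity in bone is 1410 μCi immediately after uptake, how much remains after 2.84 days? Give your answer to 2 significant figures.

1/t_eff = 1/t_phys + 1/t_biol = 1/2.8 + 1/8.35 = 0.4769 per day.
t_eff = 2.8 × 8.35 / (2.8 + 8.35) ≈ 2.0969 days.
Remaining = 1410 × (1/2)^(2.84/2.0969) = 1410 × (1/2)^1.3544 ≈ 551.45 μCi.

550 μCi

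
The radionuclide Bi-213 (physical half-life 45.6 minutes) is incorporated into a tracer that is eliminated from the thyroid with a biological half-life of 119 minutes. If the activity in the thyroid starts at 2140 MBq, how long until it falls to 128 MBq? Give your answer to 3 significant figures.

1/t_eff = 1/t_phys + 1/t_biol = 1/45.6 + 1/119 = 0.030333 per minute.
t_eff = 45.6 × 119 / (45.6 + 119) ≈ 32.967 minutes.
n = log₂(2140/128) ≈ 4.0634; t = 4.0634 × 32.967 ≈ 133.96 minutes.

134 minutes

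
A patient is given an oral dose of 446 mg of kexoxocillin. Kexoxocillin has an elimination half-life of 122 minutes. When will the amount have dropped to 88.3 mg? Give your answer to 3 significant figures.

285 minutes

Fraction remaining = 88.3/446 ≈ 0.19798.
n = log₂(446/88.3) = ln(5.051)/ln 2 ≈ 2.3366 half-lives.
t = n × t½ = 2.3366 × 122 ≈ 285.06 minutes.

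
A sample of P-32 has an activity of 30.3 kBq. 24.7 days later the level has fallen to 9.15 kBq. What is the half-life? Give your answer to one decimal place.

14.3 days

A/A₀ = 9.15/30.3 ≈ 0.30198.
n = log₂(3.3115) ≈ 1.7275 half-lives elapsed in 24.7 days.
t½ = 24.7/1.7275 ≈ 14.298 days.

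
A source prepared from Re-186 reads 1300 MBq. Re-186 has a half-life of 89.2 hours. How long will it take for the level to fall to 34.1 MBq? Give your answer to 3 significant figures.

Fraction remaining = 34.1/1300 ≈ 0.026231.
n = log₂(1300/34.1) = ln(38.123)/ln 2 ≈ 5.2526 half-lives.
t = n × t½ = 5.2526 × 89.2 ≈ 468.53 hours.

469 hours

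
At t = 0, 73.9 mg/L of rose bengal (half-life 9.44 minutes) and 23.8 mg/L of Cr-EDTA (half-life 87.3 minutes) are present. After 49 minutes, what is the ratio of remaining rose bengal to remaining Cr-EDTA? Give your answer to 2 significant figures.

0.13

rose bengal: 73.9 × (1/2)^(49/9.44) = 73.9 × (1/2)^5.1907 ≈ 2.0235 mg/L.
Cr-EDTA: 23.8 × (1/2)^(49/87.3) = 23.8 × (1/2)^0.56128 ≈ 16.129 mg/L.
Ratio ≈ 2.0235 / 16.129 ≈ 0.12545.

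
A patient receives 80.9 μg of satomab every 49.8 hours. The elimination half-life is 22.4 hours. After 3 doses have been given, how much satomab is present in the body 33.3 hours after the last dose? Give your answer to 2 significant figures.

The 3 doses were given 132.9, 83.1, 33.3 hours ago.
Total = 80.9·(1/2)^(132.9/22.4) + 80.9·(1/2)^(83.1/22.4) + 80.9·(1/2)^(33.3/22.4)
      = 1.3241 + 6.1827 + 28.869 ≈ 36.376 μg.

36 μg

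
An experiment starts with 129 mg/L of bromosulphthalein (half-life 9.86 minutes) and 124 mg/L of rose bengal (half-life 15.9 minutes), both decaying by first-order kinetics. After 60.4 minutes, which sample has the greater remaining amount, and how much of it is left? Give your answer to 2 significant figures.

rose bengal, 8.9 mg/L

bromosulphthalein: 129 × (1/2)^6.1258 ≈ 1.8474 mg/L.
rose bengal: 124 × (1/2)^3.7987 ≈ 8.9102 mg/L.
Rose bengal has more remaining, at ≈ 8.9102 mg/L.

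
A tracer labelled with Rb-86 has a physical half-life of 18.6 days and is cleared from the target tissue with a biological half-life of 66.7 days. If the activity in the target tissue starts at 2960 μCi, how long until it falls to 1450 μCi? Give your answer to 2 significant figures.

15 days

1/t_eff = 1/t_phys + 1/t_biol = 1/18.6 + 1/66.7 = 0.068756 per day.
t_eff = 18.6 × 66.7 / (18.6 + 66.7) ≈ 14.544 days.
n = log₂(2960/1450) ≈ 1.0295; t = 1.0295 × 14.544 ≈ 14.974 days.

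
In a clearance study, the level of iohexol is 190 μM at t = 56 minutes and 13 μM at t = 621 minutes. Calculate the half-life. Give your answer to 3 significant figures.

146 minutes

Over Δt = 621 − 56 = 565 minutes, the level fell by a factor of 190/13 ≈ 14.615.
n = log₂(14.615) ≈ 3.8694 half-lives, so t½ = 565/3.8694 ≈ 146.02 minutes.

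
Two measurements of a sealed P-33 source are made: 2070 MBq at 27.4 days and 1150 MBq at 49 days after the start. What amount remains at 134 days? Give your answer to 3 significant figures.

114 MBq

Over Δt = 49 − 27.4 = 21.6 days, the level fell by a factor of 2070/1150 ≈ 1.8.
n = log₂(1.8) ≈ 0.848 half-lives, so t½ = 21.6/0.848 ≈ 25.472 days.
From t = 49 to t = 134: 1150 × (1/2)^((134−49)/25.472) ≈ 113.8 MBq.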